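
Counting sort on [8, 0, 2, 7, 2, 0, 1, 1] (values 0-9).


Input: [8, 0, 2, 7, 2, 0, 1, 1]
Counts: [2, 2, 2, 0, 0, 0, 0, 1, 1, 0]

Sorted: [0, 0, 1, 1, 2, 2, 7, 8]


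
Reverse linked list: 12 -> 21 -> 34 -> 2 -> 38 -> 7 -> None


Step 1: curr=12, set curr.next=prev(None) | reversed so far: 12
Step 2: curr=21, set curr.next=prev(12) | reversed so far: 21 -> 12
Step 3: curr=34, set curr.next=prev(21) | reversed so far: 34 -> 21 -> 12
Step 4: curr=2, set curr.next=prev(34) | reversed so far: 2 -> 34 -> 21 -> 12
Step 5: curr=38, set curr.next=prev(2) | reversed so far: 38 -> 2 -> 34 -> 21 -> 12
Step 6: curr=7, set curr.next=prev(38) | reversed so far: 7 -> 38 -> 2 -> 34 -> 21 -> 12

7 -> 38 -> 2 -> 34 -> 21 -> 12 -> None


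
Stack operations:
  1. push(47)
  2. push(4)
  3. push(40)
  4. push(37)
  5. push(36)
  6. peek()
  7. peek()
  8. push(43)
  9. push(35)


push(47) -> [47]
push(4) -> [47, 4]
push(40) -> [47, 4, 40]
push(37) -> [47, 4, 40, 37]
push(36) -> [47, 4, 40, 37, 36]
peek()->36
peek()->36
push(43) -> [47, 4, 40, 37, 36, 43]
push(35) -> [47, 4, 40, 37, 36, 43, 35]

Final stack: [47, 4, 40, 37, 36, 43, 35]


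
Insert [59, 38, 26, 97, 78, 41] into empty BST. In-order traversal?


Insert 59: root
Insert 38: L from 59
Insert 26: L from 59 -> L from 38
Insert 97: R from 59
Insert 78: R from 59 -> L from 97
Insert 41: L from 59 -> R from 38

In-order: [26, 38, 41, 59, 78, 97]


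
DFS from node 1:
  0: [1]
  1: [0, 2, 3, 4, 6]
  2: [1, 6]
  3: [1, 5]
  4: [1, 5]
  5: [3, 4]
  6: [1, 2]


Visit 1, push [6, 4, 3, 2, 0]
Visit 0, push []
Visit 2, push [6]
Visit 6, push []
Visit 3, push [5]
Visit 5, push [4]
Visit 4, push []

DFS order: [1, 0, 2, 6, 3, 5, 4]


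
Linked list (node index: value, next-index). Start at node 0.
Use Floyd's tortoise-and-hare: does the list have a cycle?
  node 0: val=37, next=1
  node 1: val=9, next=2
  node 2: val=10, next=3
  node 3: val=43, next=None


Floyd's tortoise (slow, +1) and hare (fast, +2):
  init: slow=0, fast=0
  step 1: slow=1, fast=2
  step 2: fast 2->3->None, no cycle

Cycle: no


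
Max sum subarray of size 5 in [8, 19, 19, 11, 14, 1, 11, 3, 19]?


[0:5]: 71
[1:6]: 64
[2:7]: 56
[3:8]: 40
[4:9]: 48

Max: 71 at [0:5]


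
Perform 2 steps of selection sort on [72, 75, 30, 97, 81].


Initial: [72, 75, 30, 97, 81]
Step 1: min=30 at 2
  Swap: [30, 75, 72, 97, 81]
Step 2: min=72 at 2
  Swap: [30, 72, 75, 97, 81]

After 2 steps: [30, 72, 75, 97, 81]


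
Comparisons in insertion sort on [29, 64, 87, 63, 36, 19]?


Algorithm: insertion sort
Input: [29, 64, 87, 63, 36, 19]
Sorted: [19, 29, 36, 63, 64, 87]

14


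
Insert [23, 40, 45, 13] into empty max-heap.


Insert 23: [23]
Insert 40: [40, 23]
Insert 45: [45, 23, 40]
Insert 13: [45, 23, 40, 13]

Final heap: [45, 23, 40, 13]


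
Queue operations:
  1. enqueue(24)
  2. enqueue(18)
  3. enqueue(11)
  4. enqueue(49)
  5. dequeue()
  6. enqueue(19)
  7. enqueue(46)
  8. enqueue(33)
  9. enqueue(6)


enqueue(24) -> [24]
enqueue(18) -> [24, 18]
enqueue(11) -> [24, 18, 11]
enqueue(49) -> [24, 18, 11, 49]
dequeue()->24, [18, 11, 49]
enqueue(19) -> [18, 11, 49, 19]
enqueue(46) -> [18, 11, 49, 19, 46]
enqueue(33) -> [18, 11, 49, 19, 46, 33]
enqueue(6) -> [18, 11, 49, 19, 46, 33, 6]

Final queue: [18, 11, 49, 19, 46, 33, 6]


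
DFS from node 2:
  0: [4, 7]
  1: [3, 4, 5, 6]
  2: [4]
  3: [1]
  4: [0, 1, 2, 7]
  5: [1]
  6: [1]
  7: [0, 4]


Visit 2, push [4]
Visit 4, push [7, 1, 0]
Visit 0, push [7]
Visit 7, push []
Visit 1, push [6, 5, 3]
Visit 3, push []
Visit 5, push []
Visit 6, push []

DFS order: [2, 4, 0, 7, 1, 3, 5, 6]


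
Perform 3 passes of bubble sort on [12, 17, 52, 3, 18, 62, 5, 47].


Initial: [12, 17, 52, 3, 18, 62, 5, 47]
Pass 1: [12, 17, 3, 18, 52, 5, 47, 62] (4 swaps)
Pass 2: [12, 3, 17, 18, 5, 47, 52, 62] (3 swaps)
Pass 3: [3, 12, 17, 5, 18, 47, 52, 62] (2 swaps)

After 3 passes: [3, 12, 17, 5, 18, 47, 52, 62]


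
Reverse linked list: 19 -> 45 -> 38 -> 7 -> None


Step 1: curr=19, set curr.next=prev(None) | reversed so far: 19
Step 2: curr=45, set curr.next=prev(19) | reversed so far: 45 -> 19
Step 3: curr=38, set curr.next=prev(45) | reversed so far: 38 -> 45 -> 19
Step 4: curr=7, set curr.next=prev(38) | reversed so far: 7 -> 38 -> 45 -> 19

7 -> 38 -> 45 -> 19 -> None


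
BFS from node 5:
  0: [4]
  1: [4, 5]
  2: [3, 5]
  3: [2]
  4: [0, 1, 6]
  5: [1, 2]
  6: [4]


Visit 5, enqueue [1, 2]
Visit 1, enqueue [4]
Visit 2, enqueue [3]
Visit 4, enqueue [0, 6]
Visit 3, enqueue []
Visit 0, enqueue []
Visit 6, enqueue []

BFS order: [5, 1, 2, 4, 3, 0, 6]


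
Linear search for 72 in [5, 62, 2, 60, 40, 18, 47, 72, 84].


i=0: 5!=72
i=1: 62!=72
i=2: 2!=72
i=3: 60!=72
i=4: 40!=72
i=5: 18!=72
i=6: 47!=72
i=7: 72==72 found!

Found at 7, 8 comps


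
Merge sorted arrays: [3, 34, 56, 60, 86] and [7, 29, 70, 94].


Take 3 from A
Take 7 from B
Take 29 from B
Take 34 from A
Take 56 from A
Take 60 from A
Take 70 from B
Take 86 from A

Merged: [3, 7, 29, 34, 56, 60, 70, 86, 94]


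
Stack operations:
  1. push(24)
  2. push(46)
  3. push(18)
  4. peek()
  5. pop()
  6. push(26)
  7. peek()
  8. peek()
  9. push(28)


push(24) -> [24]
push(46) -> [24, 46]
push(18) -> [24, 46, 18]
peek()->18
pop()->18, [24, 46]
push(26) -> [24, 46, 26]
peek()->26
peek()->26
push(28) -> [24, 46, 26, 28]

Final stack: [24, 46, 26, 28]


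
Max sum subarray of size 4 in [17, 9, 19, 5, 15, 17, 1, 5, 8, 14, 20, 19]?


[0:4]: 50
[1:5]: 48
[2:6]: 56
[3:7]: 38
[4:8]: 38
[5:9]: 31
[6:10]: 28
[7:11]: 47
[8:12]: 61

Max: 61 at [8:12]


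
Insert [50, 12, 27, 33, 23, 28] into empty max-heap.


Insert 50: [50]
Insert 12: [50, 12]
Insert 27: [50, 12, 27]
Insert 33: [50, 33, 27, 12]
Insert 23: [50, 33, 27, 12, 23]
Insert 28: [50, 33, 28, 12, 23, 27]

Final heap: [50, 33, 28, 12, 23, 27]


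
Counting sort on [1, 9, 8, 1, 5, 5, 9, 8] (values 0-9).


Input: [1, 9, 8, 1, 5, 5, 9, 8]
Counts: [0, 2, 0, 0, 0, 2, 0, 0, 2, 2]

Sorted: [1, 1, 5, 5, 8, 8, 9, 9]


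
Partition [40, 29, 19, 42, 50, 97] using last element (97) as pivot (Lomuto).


Pivot: 97
  40 <= 97: advance i (no swap)
  29 <= 97: advance i (no swap)
  19 <= 97: advance i (no swap)
  42 <= 97: advance i (no swap)
  50 <= 97: advance i (no swap)
Place pivot at 5: [40, 29, 19, 42, 50, 97]

Partitioned: [40, 29, 19, 42, 50, 97]


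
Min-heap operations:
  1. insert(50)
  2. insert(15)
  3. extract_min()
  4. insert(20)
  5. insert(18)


insert(50) -> [50]
insert(15) -> [15, 50]
extract_min()->15, [50]
insert(20) -> [20, 50]
insert(18) -> [18, 50, 20]

Final heap: [18, 50, 20]


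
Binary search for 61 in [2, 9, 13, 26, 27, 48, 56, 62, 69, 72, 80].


Step 1: lo=0, hi=10, mid=5, val=48
Step 2: lo=6, hi=10, mid=8, val=69
Step 3: lo=6, hi=7, mid=6, val=56
Step 4: lo=7, hi=7, mid=7, val=62

Not found


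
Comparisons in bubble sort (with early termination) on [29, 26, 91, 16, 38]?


Algorithm: bubble sort (with early termination)
Input: [29, 26, 91, 16, 38]
Sorted: [16, 26, 29, 38, 91]

10


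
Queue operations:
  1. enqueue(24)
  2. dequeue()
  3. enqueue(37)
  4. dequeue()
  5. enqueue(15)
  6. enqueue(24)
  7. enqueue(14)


enqueue(24) -> [24]
dequeue()->24, []
enqueue(37) -> [37]
dequeue()->37, []
enqueue(15) -> [15]
enqueue(24) -> [15, 24]
enqueue(14) -> [15, 24, 14]

Final queue: [15, 24, 14]


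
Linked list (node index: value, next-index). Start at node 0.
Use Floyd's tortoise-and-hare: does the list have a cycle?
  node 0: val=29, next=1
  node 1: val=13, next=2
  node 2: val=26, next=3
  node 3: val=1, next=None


Floyd's tortoise (slow, +1) and hare (fast, +2):
  init: slow=0, fast=0
  step 1: slow=1, fast=2
  step 2: fast 2->3->None, no cycle

Cycle: no


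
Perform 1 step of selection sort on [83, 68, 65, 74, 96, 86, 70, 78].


Initial: [83, 68, 65, 74, 96, 86, 70, 78]
Step 1: min=65 at 2
  Swap: [65, 68, 83, 74, 96, 86, 70, 78]

After 1 step: [65, 68, 83, 74, 96, 86, 70, 78]


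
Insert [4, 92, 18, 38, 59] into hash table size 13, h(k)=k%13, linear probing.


Insert 4: h=4 -> slot 4
Insert 92: h=1 -> slot 1
Insert 18: h=5 -> slot 5
Insert 38: h=12 -> slot 12
Insert 59: h=7 -> slot 7

Table: [None, 92, None, None, 4, 18, None, 59, None, None, None, None, 38]


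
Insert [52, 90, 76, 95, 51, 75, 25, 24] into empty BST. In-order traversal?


Insert 52: root
Insert 90: R from 52
Insert 76: R from 52 -> L from 90
Insert 95: R from 52 -> R from 90
Insert 51: L from 52
Insert 75: R from 52 -> L from 90 -> L from 76
Insert 25: L from 52 -> L from 51
Insert 24: L from 52 -> L from 51 -> L from 25

In-order: [24, 25, 51, 52, 75, 76, 90, 95]


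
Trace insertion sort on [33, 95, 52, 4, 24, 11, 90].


Initial: [33, 95, 52, 4, 24, 11, 90]
Insert 95: [33, 95, 52, 4, 24, 11, 90]
Insert 52: [33, 52, 95, 4, 24, 11, 90]
Insert 4: [4, 33, 52, 95, 24, 11, 90]
Insert 24: [4, 24, 33, 52, 95, 11, 90]
Insert 11: [4, 11, 24, 33, 52, 95, 90]
Insert 90: [4, 11, 24, 33, 52, 90, 95]

Sorted: [4, 11, 24, 33, 52, 90, 95]


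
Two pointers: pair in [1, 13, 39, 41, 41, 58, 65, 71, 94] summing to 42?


lo=0(1)+hi=8(94)=95
lo=0(1)+hi=7(71)=72
lo=0(1)+hi=6(65)=66
lo=0(1)+hi=5(58)=59
lo=0(1)+hi=4(41)=42

Yes: 1+41=42


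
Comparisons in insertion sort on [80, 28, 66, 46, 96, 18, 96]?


Algorithm: insertion sort
Input: [80, 28, 66, 46, 96, 18, 96]
Sorted: [18, 28, 46, 66, 80, 96, 96]

13


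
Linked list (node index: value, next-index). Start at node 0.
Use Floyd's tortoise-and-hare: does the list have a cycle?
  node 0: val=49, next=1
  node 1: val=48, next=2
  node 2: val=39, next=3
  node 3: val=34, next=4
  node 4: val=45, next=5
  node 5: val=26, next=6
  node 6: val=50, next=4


Floyd's tortoise (slow, +1) and hare (fast, +2):
  init: slow=0, fast=0
  step 1: slow=1, fast=2
  step 2: slow=2, fast=4
  step 3: slow=3, fast=6
  step 4: slow=4, fast=5
  step 5: slow=5, fast=4
  step 6: slow=6, fast=6
  slow == fast at node 6: cycle detected

Cycle: yes


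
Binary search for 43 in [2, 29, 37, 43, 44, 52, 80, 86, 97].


Step 1: lo=0, hi=8, mid=4, val=44
Step 2: lo=0, hi=3, mid=1, val=29
Step 3: lo=2, hi=3, mid=2, val=37
Step 4: lo=3, hi=3, mid=3, val=43

Found at index 3


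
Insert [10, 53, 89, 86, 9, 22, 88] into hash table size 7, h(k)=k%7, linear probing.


Insert 10: h=3 -> slot 3
Insert 53: h=4 -> slot 4
Insert 89: h=5 -> slot 5
Insert 86: h=2 -> slot 2
Insert 9: h=2, 4 probes -> slot 6
Insert 22: h=1 -> slot 1
Insert 88: h=4, 3 probes -> slot 0

Table: [88, 22, 86, 10, 53, 89, 9]


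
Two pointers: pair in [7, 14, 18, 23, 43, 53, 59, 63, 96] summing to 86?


lo=0(7)+hi=8(96)=103
lo=0(7)+hi=7(63)=70
lo=1(14)+hi=7(63)=77
lo=2(18)+hi=7(63)=81
lo=3(23)+hi=7(63)=86

Yes: 23+63=86


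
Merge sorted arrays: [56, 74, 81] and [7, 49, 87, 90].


Take 7 from B
Take 49 from B
Take 56 from A
Take 74 from A
Take 81 from A

Merged: [7, 49, 56, 74, 81, 87, 90]


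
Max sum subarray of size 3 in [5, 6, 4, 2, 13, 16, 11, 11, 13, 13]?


[0:3]: 15
[1:4]: 12
[2:5]: 19
[3:6]: 31
[4:7]: 40
[5:8]: 38
[6:9]: 35
[7:10]: 37

Max: 40 at [4:7]


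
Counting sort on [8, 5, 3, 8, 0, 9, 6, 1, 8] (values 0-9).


Input: [8, 5, 3, 8, 0, 9, 6, 1, 8]
Counts: [1, 1, 0, 1, 0, 1, 1, 0, 3, 1]

Sorted: [0, 1, 3, 5, 6, 8, 8, 8, 9]


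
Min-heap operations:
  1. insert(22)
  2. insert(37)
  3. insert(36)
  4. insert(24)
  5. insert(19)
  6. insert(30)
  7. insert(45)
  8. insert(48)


insert(22) -> [22]
insert(37) -> [22, 37]
insert(36) -> [22, 37, 36]
insert(24) -> [22, 24, 36, 37]
insert(19) -> [19, 22, 36, 37, 24]
insert(30) -> [19, 22, 30, 37, 24, 36]
insert(45) -> [19, 22, 30, 37, 24, 36, 45]
insert(48) -> [19, 22, 30, 37, 24, 36, 45, 48]

Final heap: [19, 22, 30, 37, 24, 36, 45, 48]


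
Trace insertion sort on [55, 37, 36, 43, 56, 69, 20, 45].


Initial: [55, 37, 36, 43, 56, 69, 20, 45]
Insert 37: [37, 55, 36, 43, 56, 69, 20, 45]
Insert 36: [36, 37, 55, 43, 56, 69, 20, 45]
Insert 43: [36, 37, 43, 55, 56, 69, 20, 45]
Insert 56: [36, 37, 43, 55, 56, 69, 20, 45]
Insert 69: [36, 37, 43, 55, 56, 69, 20, 45]
Insert 20: [20, 36, 37, 43, 55, 56, 69, 45]
Insert 45: [20, 36, 37, 43, 45, 55, 56, 69]

Sorted: [20, 36, 37, 43, 45, 55, 56, 69]


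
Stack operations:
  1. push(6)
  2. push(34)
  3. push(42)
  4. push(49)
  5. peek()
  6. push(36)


push(6) -> [6]
push(34) -> [6, 34]
push(42) -> [6, 34, 42]
push(49) -> [6, 34, 42, 49]
peek()->49
push(36) -> [6, 34, 42, 49, 36]

Final stack: [6, 34, 42, 49, 36]


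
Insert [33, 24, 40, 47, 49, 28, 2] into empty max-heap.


Insert 33: [33]
Insert 24: [33, 24]
Insert 40: [40, 24, 33]
Insert 47: [47, 40, 33, 24]
Insert 49: [49, 47, 33, 24, 40]
Insert 28: [49, 47, 33, 24, 40, 28]
Insert 2: [49, 47, 33, 24, 40, 28, 2]

Final heap: [49, 47, 33, 24, 40, 28, 2]


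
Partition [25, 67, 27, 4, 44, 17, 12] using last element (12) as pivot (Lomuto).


Pivot: 12
  4 <= 12: swap -> [4, 67, 27, 25, 44, 17, 12]
Place pivot at 1: [4, 12, 27, 25, 44, 17, 67]

Partitioned: [4, 12, 27, 25, 44, 17, 67]


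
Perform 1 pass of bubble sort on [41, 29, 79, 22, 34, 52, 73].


Initial: [41, 29, 79, 22, 34, 52, 73]
Pass 1: [29, 41, 22, 34, 52, 73, 79] (5 swaps)

After 1 pass: [29, 41, 22, 34, 52, 73, 79]


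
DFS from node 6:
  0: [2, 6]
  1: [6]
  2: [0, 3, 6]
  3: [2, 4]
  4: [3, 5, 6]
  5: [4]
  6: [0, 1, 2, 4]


Visit 6, push [4, 2, 1, 0]
Visit 0, push [2]
Visit 2, push [3]
Visit 3, push [4]
Visit 4, push [5]
Visit 5, push []
Visit 1, push []

DFS order: [6, 0, 2, 3, 4, 5, 1]


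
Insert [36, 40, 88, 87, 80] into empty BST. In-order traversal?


Insert 36: root
Insert 40: R from 36
Insert 88: R from 36 -> R from 40
Insert 87: R from 36 -> R from 40 -> L from 88
Insert 80: R from 36 -> R from 40 -> L from 88 -> L from 87

In-order: [36, 40, 80, 87, 88]


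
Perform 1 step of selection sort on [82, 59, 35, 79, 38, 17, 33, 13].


Initial: [82, 59, 35, 79, 38, 17, 33, 13]
Step 1: min=13 at 7
  Swap: [13, 59, 35, 79, 38, 17, 33, 82]

After 1 step: [13, 59, 35, 79, 38, 17, 33, 82]


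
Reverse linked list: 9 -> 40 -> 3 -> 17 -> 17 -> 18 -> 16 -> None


Step 1: curr=9, set curr.next=prev(None) | reversed so far: 9
Step 2: curr=40, set curr.next=prev(9) | reversed so far: 40 -> 9
Step 3: curr=3, set curr.next=prev(40) | reversed so far: 3 -> 40 -> 9
Step 4: curr=17, set curr.next=prev(3) | reversed so far: 17 -> 3 -> 40 -> 9
Step 5: curr=17, set curr.next=prev(17) | reversed so far: 17 -> 17 -> 3 -> 40 -> 9
Step 6: curr=18, set curr.next=prev(17) | reversed so far: 18 -> 17 -> 17 -> 3 -> 40 -> 9
Step 7: curr=16, set curr.next=prev(18) | reversed so far: 16 -> 18 -> 17 -> 17 -> 3 -> 40 -> 9

16 -> 18 -> 17 -> 17 -> 3 -> 40 -> 9 -> None


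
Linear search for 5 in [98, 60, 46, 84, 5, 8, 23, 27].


i=0: 98!=5
i=1: 60!=5
i=2: 46!=5
i=3: 84!=5
i=4: 5==5 found!

Found at 4, 5 comps


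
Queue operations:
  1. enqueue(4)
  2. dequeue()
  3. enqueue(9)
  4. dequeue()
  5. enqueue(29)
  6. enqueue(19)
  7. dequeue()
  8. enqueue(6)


enqueue(4) -> [4]
dequeue()->4, []
enqueue(9) -> [9]
dequeue()->9, []
enqueue(29) -> [29]
enqueue(19) -> [29, 19]
dequeue()->29, [19]
enqueue(6) -> [19, 6]

Final queue: [19, 6]


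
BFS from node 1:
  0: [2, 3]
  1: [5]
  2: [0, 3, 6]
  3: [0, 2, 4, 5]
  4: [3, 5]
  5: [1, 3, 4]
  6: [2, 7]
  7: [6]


Visit 1, enqueue [5]
Visit 5, enqueue [3, 4]
Visit 3, enqueue [0, 2]
Visit 4, enqueue []
Visit 0, enqueue []
Visit 2, enqueue [6]
Visit 6, enqueue [7]
Visit 7, enqueue []

BFS order: [1, 5, 3, 4, 0, 2, 6, 7]


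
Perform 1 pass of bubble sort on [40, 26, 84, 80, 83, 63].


Initial: [40, 26, 84, 80, 83, 63]
Pass 1: [26, 40, 80, 83, 63, 84] (4 swaps)

After 1 pass: [26, 40, 80, 83, 63, 84]


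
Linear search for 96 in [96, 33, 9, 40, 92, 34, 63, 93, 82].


i=0: 96==96 found!

Found at 0, 1 comps


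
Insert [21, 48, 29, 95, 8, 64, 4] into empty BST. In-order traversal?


Insert 21: root
Insert 48: R from 21
Insert 29: R from 21 -> L from 48
Insert 95: R from 21 -> R from 48
Insert 8: L from 21
Insert 64: R from 21 -> R from 48 -> L from 95
Insert 4: L from 21 -> L from 8

In-order: [4, 8, 21, 29, 48, 64, 95]


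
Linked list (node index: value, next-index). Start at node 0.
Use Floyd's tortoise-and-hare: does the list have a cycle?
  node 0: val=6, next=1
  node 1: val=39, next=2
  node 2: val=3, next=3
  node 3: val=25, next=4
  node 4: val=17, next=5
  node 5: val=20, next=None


Floyd's tortoise (slow, +1) and hare (fast, +2):
  init: slow=0, fast=0
  step 1: slow=1, fast=2
  step 2: slow=2, fast=4
  step 3: fast 4->5->None, no cycle

Cycle: no


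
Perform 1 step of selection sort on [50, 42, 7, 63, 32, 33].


Initial: [50, 42, 7, 63, 32, 33]
Step 1: min=7 at 2
  Swap: [7, 42, 50, 63, 32, 33]

After 1 step: [7, 42, 50, 63, 32, 33]


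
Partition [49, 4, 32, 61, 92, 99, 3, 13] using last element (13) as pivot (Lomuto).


Pivot: 13
  4 <= 13: swap -> [4, 49, 32, 61, 92, 99, 3, 13]
  3 <= 13: swap -> [4, 3, 32, 61, 92, 99, 49, 13]
Place pivot at 2: [4, 3, 13, 61, 92, 99, 49, 32]

Partitioned: [4, 3, 13, 61, 92, 99, 49, 32]


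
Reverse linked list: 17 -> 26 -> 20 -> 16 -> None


Step 1: curr=17, set curr.next=prev(None) | reversed so far: 17
Step 2: curr=26, set curr.next=prev(17) | reversed so far: 26 -> 17
Step 3: curr=20, set curr.next=prev(26) | reversed so far: 20 -> 26 -> 17
Step 4: curr=16, set curr.next=prev(20) | reversed so far: 16 -> 20 -> 26 -> 17

16 -> 20 -> 26 -> 17 -> None


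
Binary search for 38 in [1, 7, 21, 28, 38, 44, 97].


Step 1: lo=0, hi=6, mid=3, val=28
Step 2: lo=4, hi=6, mid=5, val=44
Step 3: lo=4, hi=4, mid=4, val=38

Found at index 4


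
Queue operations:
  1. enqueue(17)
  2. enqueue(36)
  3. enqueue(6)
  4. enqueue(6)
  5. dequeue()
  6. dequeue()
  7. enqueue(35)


enqueue(17) -> [17]
enqueue(36) -> [17, 36]
enqueue(6) -> [17, 36, 6]
enqueue(6) -> [17, 36, 6, 6]
dequeue()->17, [36, 6, 6]
dequeue()->36, [6, 6]
enqueue(35) -> [6, 6, 35]

Final queue: [6, 6, 35]


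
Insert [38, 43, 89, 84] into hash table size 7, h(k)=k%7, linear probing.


Insert 38: h=3 -> slot 3
Insert 43: h=1 -> slot 1
Insert 89: h=5 -> slot 5
Insert 84: h=0 -> slot 0

Table: [84, 43, None, 38, None, 89, None]


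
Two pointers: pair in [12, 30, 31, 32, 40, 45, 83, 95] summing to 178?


lo=0(12)+hi=7(95)=107
lo=1(30)+hi=7(95)=125
lo=2(31)+hi=7(95)=126
lo=3(32)+hi=7(95)=127
lo=4(40)+hi=7(95)=135
lo=5(45)+hi=7(95)=140
lo=6(83)+hi=7(95)=178

Yes: 83+95=178


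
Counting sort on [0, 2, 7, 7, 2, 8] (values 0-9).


Input: [0, 2, 7, 7, 2, 8]
Counts: [1, 0, 2, 0, 0, 0, 0, 2, 1, 0]

Sorted: [0, 2, 2, 7, 7, 8]


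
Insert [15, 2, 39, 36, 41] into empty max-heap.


Insert 15: [15]
Insert 2: [15, 2]
Insert 39: [39, 2, 15]
Insert 36: [39, 36, 15, 2]
Insert 41: [41, 39, 15, 2, 36]

Final heap: [41, 39, 15, 2, 36]


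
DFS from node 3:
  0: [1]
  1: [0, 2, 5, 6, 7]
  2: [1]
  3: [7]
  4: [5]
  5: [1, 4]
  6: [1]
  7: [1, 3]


Visit 3, push [7]
Visit 7, push [1]
Visit 1, push [6, 5, 2, 0]
Visit 0, push []
Visit 2, push []
Visit 5, push [4]
Visit 4, push []
Visit 6, push []

DFS order: [3, 7, 1, 0, 2, 5, 4, 6]


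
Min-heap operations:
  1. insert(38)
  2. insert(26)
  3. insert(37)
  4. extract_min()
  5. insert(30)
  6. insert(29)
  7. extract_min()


insert(38) -> [38]
insert(26) -> [26, 38]
insert(37) -> [26, 38, 37]
extract_min()->26, [37, 38]
insert(30) -> [30, 38, 37]
insert(29) -> [29, 30, 37, 38]
extract_min()->29, [30, 38, 37]

Final heap: [30, 38, 37]


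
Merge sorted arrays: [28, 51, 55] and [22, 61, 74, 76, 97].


Take 22 from B
Take 28 from A
Take 51 from A
Take 55 from A

Merged: [22, 28, 51, 55, 61, 74, 76, 97]


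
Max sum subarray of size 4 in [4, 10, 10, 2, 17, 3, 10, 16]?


[0:4]: 26
[1:5]: 39
[2:6]: 32
[3:7]: 32
[4:8]: 46

Max: 46 at [4:8]


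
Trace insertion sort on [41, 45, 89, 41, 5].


Initial: [41, 45, 89, 41, 5]
Insert 45: [41, 45, 89, 41, 5]
Insert 89: [41, 45, 89, 41, 5]
Insert 41: [41, 41, 45, 89, 5]
Insert 5: [5, 41, 41, 45, 89]

Sorted: [5, 41, 41, 45, 89]


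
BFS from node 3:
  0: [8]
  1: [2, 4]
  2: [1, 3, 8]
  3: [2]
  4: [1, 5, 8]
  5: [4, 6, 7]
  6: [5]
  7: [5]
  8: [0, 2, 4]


Visit 3, enqueue [2]
Visit 2, enqueue [1, 8]
Visit 1, enqueue [4]
Visit 8, enqueue [0]
Visit 4, enqueue [5]
Visit 0, enqueue []
Visit 5, enqueue [6, 7]
Visit 6, enqueue []
Visit 7, enqueue []

BFS order: [3, 2, 1, 8, 4, 0, 5, 6, 7]


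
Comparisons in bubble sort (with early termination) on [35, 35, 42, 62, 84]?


Algorithm: bubble sort (with early termination)
Input: [35, 35, 42, 62, 84]
Sorted: [35, 35, 42, 62, 84]

4


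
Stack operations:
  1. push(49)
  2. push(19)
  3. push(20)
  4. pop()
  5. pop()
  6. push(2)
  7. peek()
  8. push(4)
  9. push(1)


push(49) -> [49]
push(19) -> [49, 19]
push(20) -> [49, 19, 20]
pop()->20, [49, 19]
pop()->19, [49]
push(2) -> [49, 2]
peek()->2
push(4) -> [49, 2, 4]
push(1) -> [49, 2, 4, 1]

Final stack: [49, 2, 4, 1]


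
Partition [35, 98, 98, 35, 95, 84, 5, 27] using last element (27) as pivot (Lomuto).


Pivot: 27
  5 <= 27: swap -> [5, 98, 98, 35, 95, 84, 35, 27]
Place pivot at 1: [5, 27, 98, 35, 95, 84, 35, 98]

Partitioned: [5, 27, 98, 35, 95, 84, 35, 98]


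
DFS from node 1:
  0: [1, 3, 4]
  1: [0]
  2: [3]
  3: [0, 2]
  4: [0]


Visit 1, push [0]
Visit 0, push [4, 3]
Visit 3, push [2]
Visit 2, push []
Visit 4, push []

DFS order: [1, 0, 3, 2, 4]


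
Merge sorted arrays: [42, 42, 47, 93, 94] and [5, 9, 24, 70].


Take 5 from B
Take 9 from B
Take 24 from B
Take 42 from A
Take 42 from A
Take 47 from A
Take 70 from B

Merged: [5, 9, 24, 42, 42, 47, 70, 93, 94]


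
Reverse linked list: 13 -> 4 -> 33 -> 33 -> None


Step 1: curr=13, set curr.next=prev(None) | reversed so far: 13
Step 2: curr=4, set curr.next=prev(13) | reversed so far: 4 -> 13
Step 3: curr=33, set curr.next=prev(4) | reversed so far: 33 -> 4 -> 13
Step 4: curr=33, set curr.next=prev(33) | reversed so far: 33 -> 33 -> 4 -> 13

33 -> 33 -> 4 -> 13 -> None


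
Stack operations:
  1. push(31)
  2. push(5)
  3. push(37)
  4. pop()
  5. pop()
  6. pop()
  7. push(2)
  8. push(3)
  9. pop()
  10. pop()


push(31) -> [31]
push(5) -> [31, 5]
push(37) -> [31, 5, 37]
pop()->37, [31, 5]
pop()->5, [31]
pop()->31, []
push(2) -> [2]
push(3) -> [2, 3]
pop()->3, [2]
pop()->2, []

Final stack: []


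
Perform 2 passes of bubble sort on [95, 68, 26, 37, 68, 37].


Initial: [95, 68, 26, 37, 68, 37]
Pass 1: [68, 26, 37, 68, 37, 95] (5 swaps)
Pass 2: [26, 37, 68, 37, 68, 95] (3 swaps)

After 2 passes: [26, 37, 68, 37, 68, 95]


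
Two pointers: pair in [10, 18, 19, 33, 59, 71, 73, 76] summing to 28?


lo=0(10)+hi=7(76)=86
lo=0(10)+hi=6(73)=83
lo=0(10)+hi=5(71)=81
lo=0(10)+hi=4(59)=69
lo=0(10)+hi=3(33)=43
lo=0(10)+hi=2(19)=29
lo=0(10)+hi=1(18)=28

Yes: 10+18=28


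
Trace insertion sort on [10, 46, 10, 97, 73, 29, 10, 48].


Initial: [10, 46, 10, 97, 73, 29, 10, 48]
Insert 46: [10, 46, 10, 97, 73, 29, 10, 48]
Insert 10: [10, 10, 46, 97, 73, 29, 10, 48]
Insert 97: [10, 10, 46, 97, 73, 29, 10, 48]
Insert 73: [10, 10, 46, 73, 97, 29, 10, 48]
Insert 29: [10, 10, 29, 46, 73, 97, 10, 48]
Insert 10: [10, 10, 10, 29, 46, 73, 97, 48]
Insert 48: [10, 10, 10, 29, 46, 48, 73, 97]

Sorted: [10, 10, 10, 29, 46, 48, 73, 97]


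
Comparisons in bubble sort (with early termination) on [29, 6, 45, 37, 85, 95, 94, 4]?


Algorithm: bubble sort (with early termination)
Input: [29, 6, 45, 37, 85, 95, 94, 4]
Sorted: [4, 6, 29, 37, 45, 85, 94, 95]

28


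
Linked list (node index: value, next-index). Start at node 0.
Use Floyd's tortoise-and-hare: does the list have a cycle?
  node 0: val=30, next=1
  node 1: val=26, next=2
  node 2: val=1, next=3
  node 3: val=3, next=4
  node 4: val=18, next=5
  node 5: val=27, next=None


Floyd's tortoise (slow, +1) and hare (fast, +2):
  init: slow=0, fast=0
  step 1: slow=1, fast=2
  step 2: slow=2, fast=4
  step 3: fast 4->5->None, no cycle

Cycle: no


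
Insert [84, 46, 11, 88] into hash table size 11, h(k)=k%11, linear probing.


Insert 84: h=7 -> slot 7
Insert 46: h=2 -> slot 2
Insert 11: h=0 -> slot 0
Insert 88: h=0, 1 probes -> slot 1

Table: [11, 88, 46, None, None, None, None, 84, None, None, None]


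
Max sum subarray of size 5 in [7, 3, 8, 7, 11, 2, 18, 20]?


[0:5]: 36
[1:6]: 31
[2:7]: 46
[3:8]: 58

Max: 58 at [3:8]


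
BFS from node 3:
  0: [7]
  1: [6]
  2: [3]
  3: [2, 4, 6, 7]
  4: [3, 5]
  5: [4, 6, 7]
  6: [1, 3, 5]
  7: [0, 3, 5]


Visit 3, enqueue [2, 4, 6, 7]
Visit 2, enqueue []
Visit 4, enqueue [5]
Visit 6, enqueue [1]
Visit 7, enqueue [0]
Visit 5, enqueue []
Visit 1, enqueue []
Visit 0, enqueue []

BFS order: [3, 2, 4, 6, 7, 5, 1, 0]


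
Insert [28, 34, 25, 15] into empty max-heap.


Insert 28: [28]
Insert 34: [34, 28]
Insert 25: [34, 28, 25]
Insert 15: [34, 28, 25, 15]

Final heap: [34, 28, 25, 15]


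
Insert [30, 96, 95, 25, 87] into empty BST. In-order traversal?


Insert 30: root
Insert 96: R from 30
Insert 95: R from 30 -> L from 96
Insert 25: L from 30
Insert 87: R from 30 -> L from 96 -> L from 95

In-order: [25, 30, 87, 95, 96]


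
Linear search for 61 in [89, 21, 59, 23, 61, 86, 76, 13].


i=0: 89!=61
i=1: 21!=61
i=2: 59!=61
i=3: 23!=61
i=4: 61==61 found!

Found at 4, 5 comps


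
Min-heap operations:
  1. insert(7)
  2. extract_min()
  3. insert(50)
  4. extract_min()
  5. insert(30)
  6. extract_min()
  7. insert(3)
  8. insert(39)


insert(7) -> [7]
extract_min()->7, []
insert(50) -> [50]
extract_min()->50, []
insert(30) -> [30]
extract_min()->30, []
insert(3) -> [3]
insert(39) -> [3, 39]

Final heap: [3, 39]


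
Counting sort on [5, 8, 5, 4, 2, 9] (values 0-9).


Input: [5, 8, 5, 4, 2, 9]
Counts: [0, 0, 1, 0, 1, 2, 0, 0, 1, 1]

Sorted: [2, 4, 5, 5, 8, 9]


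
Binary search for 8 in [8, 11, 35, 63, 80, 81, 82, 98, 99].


Step 1: lo=0, hi=8, mid=4, val=80
Step 2: lo=0, hi=3, mid=1, val=11
Step 3: lo=0, hi=0, mid=0, val=8

Found at index 0


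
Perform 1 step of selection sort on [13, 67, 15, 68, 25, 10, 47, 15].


Initial: [13, 67, 15, 68, 25, 10, 47, 15]
Step 1: min=10 at 5
  Swap: [10, 67, 15, 68, 25, 13, 47, 15]

After 1 step: [10, 67, 15, 68, 25, 13, 47, 15]


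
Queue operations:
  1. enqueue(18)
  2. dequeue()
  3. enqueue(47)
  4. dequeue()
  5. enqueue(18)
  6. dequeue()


enqueue(18) -> [18]
dequeue()->18, []
enqueue(47) -> [47]
dequeue()->47, []
enqueue(18) -> [18]
dequeue()->18, []

Final queue: []


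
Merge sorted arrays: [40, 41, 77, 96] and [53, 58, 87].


Take 40 from A
Take 41 from A
Take 53 from B
Take 58 from B
Take 77 from A
Take 87 from B

Merged: [40, 41, 53, 58, 77, 87, 96]


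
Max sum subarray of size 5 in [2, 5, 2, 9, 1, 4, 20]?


[0:5]: 19
[1:6]: 21
[2:7]: 36

Max: 36 at [2:7]


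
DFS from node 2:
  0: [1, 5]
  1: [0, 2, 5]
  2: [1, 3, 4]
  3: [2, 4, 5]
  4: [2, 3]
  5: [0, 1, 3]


Visit 2, push [4, 3, 1]
Visit 1, push [5, 0]
Visit 0, push [5]
Visit 5, push [3]
Visit 3, push [4]
Visit 4, push []

DFS order: [2, 1, 0, 5, 3, 4]


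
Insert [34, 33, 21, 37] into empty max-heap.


Insert 34: [34]
Insert 33: [34, 33]
Insert 21: [34, 33, 21]
Insert 37: [37, 34, 21, 33]

Final heap: [37, 34, 21, 33]


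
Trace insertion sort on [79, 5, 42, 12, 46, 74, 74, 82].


Initial: [79, 5, 42, 12, 46, 74, 74, 82]
Insert 5: [5, 79, 42, 12, 46, 74, 74, 82]
Insert 42: [5, 42, 79, 12, 46, 74, 74, 82]
Insert 12: [5, 12, 42, 79, 46, 74, 74, 82]
Insert 46: [5, 12, 42, 46, 79, 74, 74, 82]
Insert 74: [5, 12, 42, 46, 74, 79, 74, 82]
Insert 74: [5, 12, 42, 46, 74, 74, 79, 82]
Insert 82: [5, 12, 42, 46, 74, 74, 79, 82]

Sorted: [5, 12, 42, 46, 74, 74, 79, 82]


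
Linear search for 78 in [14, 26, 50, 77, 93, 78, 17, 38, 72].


i=0: 14!=78
i=1: 26!=78
i=2: 50!=78
i=3: 77!=78
i=4: 93!=78
i=5: 78==78 found!

Found at 5, 6 comps


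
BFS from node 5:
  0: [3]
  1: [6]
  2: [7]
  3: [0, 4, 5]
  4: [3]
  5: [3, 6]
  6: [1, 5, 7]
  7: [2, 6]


Visit 5, enqueue [3, 6]
Visit 3, enqueue [0, 4]
Visit 6, enqueue [1, 7]
Visit 0, enqueue []
Visit 4, enqueue []
Visit 1, enqueue []
Visit 7, enqueue [2]
Visit 2, enqueue []

BFS order: [5, 3, 6, 0, 4, 1, 7, 2]


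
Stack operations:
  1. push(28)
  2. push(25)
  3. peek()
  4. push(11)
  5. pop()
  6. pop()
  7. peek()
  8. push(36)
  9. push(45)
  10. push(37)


push(28) -> [28]
push(25) -> [28, 25]
peek()->25
push(11) -> [28, 25, 11]
pop()->11, [28, 25]
pop()->25, [28]
peek()->28
push(36) -> [28, 36]
push(45) -> [28, 36, 45]
push(37) -> [28, 36, 45, 37]

Final stack: [28, 36, 45, 37]


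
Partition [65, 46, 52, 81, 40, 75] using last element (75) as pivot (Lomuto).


Pivot: 75
  65 <= 75: advance i (no swap)
  46 <= 75: advance i (no swap)
  52 <= 75: advance i (no swap)
  40 <= 75: swap -> [65, 46, 52, 40, 81, 75]
Place pivot at 4: [65, 46, 52, 40, 75, 81]

Partitioned: [65, 46, 52, 40, 75, 81]


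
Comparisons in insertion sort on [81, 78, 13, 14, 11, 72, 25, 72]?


Algorithm: insertion sort
Input: [81, 78, 13, 14, 11, 72, 25, 72]
Sorted: [11, 13, 14, 25, 72, 72, 78, 81]

20


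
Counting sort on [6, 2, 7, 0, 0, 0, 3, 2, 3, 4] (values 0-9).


Input: [6, 2, 7, 0, 0, 0, 3, 2, 3, 4]
Counts: [3, 0, 2, 2, 1, 0, 1, 1, 0, 0]

Sorted: [0, 0, 0, 2, 2, 3, 3, 4, 6, 7]


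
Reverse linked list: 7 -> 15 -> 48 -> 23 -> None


Step 1: curr=7, set curr.next=prev(None) | reversed so far: 7
Step 2: curr=15, set curr.next=prev(7) | reversed so far: 15 -> 7
Step 3: curr=48, set curr.next=prev(15) | reversed so far: 48 -> 15 -> 7
Step 4: curr=23, set curr.next=prev(48) | reversed so far: 23 -> 48 -> 15 -> 7

23 -> 48 -> 15 -> 7 -> None


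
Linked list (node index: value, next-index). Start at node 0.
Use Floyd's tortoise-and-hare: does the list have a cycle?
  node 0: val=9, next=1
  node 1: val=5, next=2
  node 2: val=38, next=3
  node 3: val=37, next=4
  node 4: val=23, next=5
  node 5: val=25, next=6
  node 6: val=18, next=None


Floyd's tortoise (slow, +1) and hare (fast, +2):
  init: slow=0, fast=0
  step 1: slow=1, fast=2
  step 2: slow=2, fast=4
  step 3: slow=3, fast=6
  step 4: fast -> None, no cycle

Cycle: no


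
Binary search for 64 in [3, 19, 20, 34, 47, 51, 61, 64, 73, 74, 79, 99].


Step 1: lo=0, hi=11, mid=5, val=51
Step 2: lo=6, hi=11, mid=8, val=73
Step 3: lo=6, hi=7, mid=6, val=61
Step 4: lo=7, hi=7, mid=7, val=64

Found at index 7


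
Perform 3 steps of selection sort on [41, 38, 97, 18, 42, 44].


Initial: [41, 38, 97, 18, 42, 44]
Step 1: min=18 at 3
  Swap: [18, 38, 97, 41, 42, 44]
Step 2: min=38 at 1
  Swap: [18, 38, 97, 41, 42, 44]
Step 3: min=41 at 3
  Swap: [18, 38, 41, 97, 42, 44]

After 3 steps: [18, 38, 41, 97, 42, 44]


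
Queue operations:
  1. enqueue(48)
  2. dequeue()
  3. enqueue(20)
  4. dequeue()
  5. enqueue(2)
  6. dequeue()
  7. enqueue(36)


enqueue(48) -> [48]
dequeue()->48, []
enqueue(20) -> [20]
dequeue()->20, []
enqueue(2) -> [2]
dequeue()->2, []
enqueue(36) -> [36]

Final queue: [36]


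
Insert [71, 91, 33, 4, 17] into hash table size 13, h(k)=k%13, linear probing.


Insert 71: h=6 -> slot 6
Insert 91: h=0 -> slot 0
Insert 33: h=7 -> slot 7
Insert 4: h=4 -> slot 4
Insert 17: h=4, 1 probes -> slot 5

Table: [91, None, None, None, 4, 17, 71, 33, None, None, None, None, None]


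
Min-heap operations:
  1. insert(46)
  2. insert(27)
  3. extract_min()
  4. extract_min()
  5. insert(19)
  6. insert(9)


insert(46) -> [46]
insert(27) -> [27, 46]
extract_min()->27, [46]
extract_min()->46, []
insert(19) -> [19]
insert(9) -> [9, 19]

Final heap: [9, 19]


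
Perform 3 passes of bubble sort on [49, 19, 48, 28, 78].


Initial: [49, 19, 48, 28, 78]
Pass 1: [19, 48, 28, 49, 78] (3 swaps)
Pass 2: [19, 28, 48, 49, 78] (1 swaps)
Pass 3: [19, 28, 48, 49, 78] (0 swaps)

After 3 passes: [19, 28, 48, 49, 78]


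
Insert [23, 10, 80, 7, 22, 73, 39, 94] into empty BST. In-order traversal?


Insert 23: root
Insert 10: L from 23
Insert 80: R from 23
Insert 7: L from 23 -> L from 10
Insert 22: L from 23 -> R from 10
Insert 73: R from 23 -> L from 80
Insert 39: R from 23 -> L from 80 -> L from 73
Insert 94: R from 23 -> R from 80

In-order: [7, 10, 22, 23, 39, 73, 80, 94]


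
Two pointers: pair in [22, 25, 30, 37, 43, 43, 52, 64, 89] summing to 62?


lo=0(22)+hi=8(89)=111
lo=0(22)+hi=7(64)=86
lo=0(22)+hi=6(52)=74
lo=0(22)+hi=5(43)=65
lo=0(22)+hi=4(43)=65
lo=0(22)+hi=3(37)=59
lo=1(25)+hi=3(37)=62

Yes: 25+37=62


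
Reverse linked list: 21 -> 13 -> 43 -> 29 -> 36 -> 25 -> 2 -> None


Step 1: curr=21, set curr.next=prev(None) | reversed so far: 21
Step 2: curr=13, set curr.next=prev(21) | reversed so far: 13 -> 21
Step 3: curr=43, set curr.next=prev(13) | reversed so far: 43 -> 13 -> 21
Step 4: curr=29, set curr.next=prev(43) | reversed so far: 29 -> 43 -> 13 -> 21
Step 5: curr=36, set curr.next=prev(29) | reversed so far: 36 -> 29 -> 43 -> 13 -> 21
Step 6: curr=25, set curr.next=prev(36) | reversed so far: 25 -> 36 -> 29 -> 43 -> 13 -> 21
Step 7: curr=2, set curr.next=prev(25) | reversed so far: 2 -> 25 -> 36 -> 29 -> 43 -> 13 -> 21

2 -> 25 -> 36 -> 29 -> 43 -> 13 -> 21 -> None


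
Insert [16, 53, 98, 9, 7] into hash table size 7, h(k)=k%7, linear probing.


Insert 16: h=2 -> slot 2
Insert 53: h=4 -> slot 4
Insert 98: h=0 -> slot 0
Insert 9: h=2, 1 probes -> slot 3
Insert 7: h=0, 1 probes -> slot 1

Table: [98, 7, 16, 9, 53, None, None]


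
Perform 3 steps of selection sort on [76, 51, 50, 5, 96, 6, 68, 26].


Initial: [76, 51, 50, 5, 96, 6, 68, 26]
Step 1: min=5 at 3
  Swap: [5, 51, 50, 76, 96, 6, 68, 26]
Step 2: min=6 at 5
  Swap: [5, 6, 50, 76, 96, 51, 68, 26]
Step 3: min=26 at 7
  Swap: [5, 6, 26, 76, 96, 51, 68, 50]

After 3 steps: [5, 6, 26, 76, 96, 51, 68, 50]


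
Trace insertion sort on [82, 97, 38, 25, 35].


Initial: [82, 97, 38, 25, 35]
Insert 97: [82, 97, 38, 25, 35]
Insert 38: [38, 82, 97, 25, 35]
Insert 25: [25, 38, 82, 97, 35]
Insert 35: [25, 35, 38, 82, 97]

Sorted: [25, 35, 38, 82, 97]


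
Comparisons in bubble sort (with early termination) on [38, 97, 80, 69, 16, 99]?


Algorithm: bubble sort (with early termination)
Input: [38, 97, 80, 69, 16, 99]
Sorted: [16, 38, 69, 80, 97, 99]

15


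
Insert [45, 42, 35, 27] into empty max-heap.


Insert 45: [45]
Insert 42: [45, 42]
Insert 35: [45, 42, 35]
Insert 27: [45, 42, 35, 27]

Final heap: [45, 42, 35, 27]


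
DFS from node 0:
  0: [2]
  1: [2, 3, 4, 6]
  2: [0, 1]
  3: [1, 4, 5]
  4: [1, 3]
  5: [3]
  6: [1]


Visit 0, push [2]
Visit 2, push [1]
Visit 1, push [6, 4, 3]
Visit 3, push [5, 4]
Visit 4, push []
Visit 5, push []
Visit 6, push []

DFS order: [0, 2, 1, 3, 4, 5, 6]


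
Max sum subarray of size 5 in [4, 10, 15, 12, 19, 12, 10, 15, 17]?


[0:5]: 60
[1:6]: 68
[2:7]: 68
[3:8]: 68
[4:9]: 73

Max: 73 at [4:9]


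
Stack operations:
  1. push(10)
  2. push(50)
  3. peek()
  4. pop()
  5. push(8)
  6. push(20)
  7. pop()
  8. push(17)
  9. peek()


push(10) -> [10]
push(50) -> [10, 50]
peek()->50
pop()->50, [10]
push(8) -> [10, 8]
push(20) -> [10, 8, 20]
pop()->20, [10, 8]
push(17) -> [10, 8, 17]
peek()->17

Final stack: [10, 8, 17]


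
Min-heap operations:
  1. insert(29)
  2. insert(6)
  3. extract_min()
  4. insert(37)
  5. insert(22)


insert(29) -> [29]
insert(6) -> [6, 29]
extract_min()->6, [29]
insert(37) -> [29, 37]
insert(22) -> [22, 37, 29]

Final heap: [22, 37, 29]


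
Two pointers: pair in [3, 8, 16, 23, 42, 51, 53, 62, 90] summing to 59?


lo=0(3)+hi=8(90)=93
lo=0(3)+hi=7(62)=65
lo=0(3)+hi=6(53)=56
lo=1(8)+hi=6(53)=61
lo=1(8)+hi=5(51)=59

Yes: 8+51=59


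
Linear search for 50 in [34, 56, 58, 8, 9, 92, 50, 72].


i=0: 34!=50
i=1: 56!=50
i=2: 58!=50
i=3: 8!=50
i=4: 9!=50
i=5: 92!=50
i=6: 50==50 found!

Found at 6, 7 comps


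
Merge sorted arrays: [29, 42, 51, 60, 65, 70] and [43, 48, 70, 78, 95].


Take 29 from A
Take 42 from A
Take 43 from B
Take 48 from B
Take 51 from A
Take 60 from A
Take 65 from A
Take 70 from A

Merged: [29, 42, 43, 48, 51, 60, 65, 70, 70, 78, 95]


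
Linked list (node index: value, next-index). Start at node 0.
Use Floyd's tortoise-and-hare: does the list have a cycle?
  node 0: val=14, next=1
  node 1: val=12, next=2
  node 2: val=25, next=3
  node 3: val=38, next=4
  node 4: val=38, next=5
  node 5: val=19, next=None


Floyd's tortoise (slow, +1) and hare (fast, +2):
  init: slow=0, fast=0
  step 1: slow=1, fast=2
  step 2: slow=2, fast=4
  step 3: fast 4->5->None, no cycle

Cycle: no


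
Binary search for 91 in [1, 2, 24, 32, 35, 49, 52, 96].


Step 1: lo=0, hi=7, mid=3, val=32
Step 2: lo=4, hi=7, mid=5, val=49
Step 3: lo=6, hi=7, mid=6, val=52
Step 4: lo=7, hi=7, mid=7, val=96

Not found


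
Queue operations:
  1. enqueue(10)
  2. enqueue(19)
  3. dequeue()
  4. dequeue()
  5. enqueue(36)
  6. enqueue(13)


enqueue(10) -> [10]
enqueue(19) -> [10, 19]
dequeue()->10, [19]
dequeue()->19, []
enqueue(36) -> [36]
enqueue(13) -> [36, 13]

Final queue: [36, 13]


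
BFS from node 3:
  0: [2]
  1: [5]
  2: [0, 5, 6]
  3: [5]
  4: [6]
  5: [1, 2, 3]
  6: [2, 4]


Visit 3, enqueue [5]
Visit 5, enqueue [1, 2]
Visit 1, enqueue []
Visit 2, enqueue [0, 6]
Visit 0, enqueue []
Visit 6, enqueue [4]
Visit 4, enqueue []

BFS order: [3, 5, 1, 2, 0, 6, 4]


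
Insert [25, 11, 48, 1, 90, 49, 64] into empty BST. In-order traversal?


Insert 25: root
Insert 11: L from 25
Insert 48: R from 25
Insert 1: L from 25 -> L from 11
Insert 90: R from 25 -> R from 48
Insert 49: R from 25 -> R from 48 -> L from 90
Insert 64: R from 25 -> R from 48 -> L from 90 -> R from 49

In-order: [1, 11, 25, 48, 49, 64, 90]


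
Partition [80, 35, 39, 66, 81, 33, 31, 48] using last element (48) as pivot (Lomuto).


Pivot: 48
  35 <= 48: swap -> [35, 80, 39, 66, 81, 33, 31, 48]
  39 <= 48: swap -> [35, 39, 80, 66, 81, 33, 31, 48]
  33 <= 48: swap -> [35, 39, 33, 66, 81, 80, 31, 48]
  31 <= 48: swap -> [35, 39, 33, 31, 81, 80, 66, 48]
Place pivot at 4: [35, 39, 33, 31, 48, 80, 66, 81]

Partitioned: [35, 39, 33, 31, 48, 80, 66, 81]


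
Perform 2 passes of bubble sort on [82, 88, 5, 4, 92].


Initial: [82, 88, 5, 4, 92]
Pass 1: [82, 5, 4, 88, 92] (2 swaps)
Pass 2: [5, 4, 82, 88, 92] (2 swaps)

After 2 passes: [5, 4, 82, 88, 92]


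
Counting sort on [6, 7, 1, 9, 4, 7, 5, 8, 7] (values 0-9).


Input: [6, 7, 1, 9, 4, 7, 5, 8, 7]
Counts: [0, 1, 0, 0, 1, 1, 1, 3, 1, 1]

Sorted: [1, 4, 5, 6, 7, 7, 7, 8, 9]


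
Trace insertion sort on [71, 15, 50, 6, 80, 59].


Initial: [71, 15, 50, 6, 80, 59]
Insert 15: [15, 71, 50, 6, 80, 59]
Insert 50: [15, 50, 71, 6, 80, 59]
Insert 6: [6, 15, 50, 71, 80, 59]
Insert 80: [6, 15, 50, 71, 80, 59]
Insert 59: [6, 15, 50, 59, 71, 80]

Sorted: [6, 15, 50, 59, 71, 80]


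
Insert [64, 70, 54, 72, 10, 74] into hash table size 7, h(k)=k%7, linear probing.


Insert 64: h=1 -> slot 1
Insert 70: h=0 -> slot 0
Insert 54: h=5 -> slot 5
Insert 72: h=2 -> slot 2
Insert 10: h=3 -> slot 3
Insert 74: h=4 -> slot 4

Table: [70, 64, 72, 10, 74, 54, None]


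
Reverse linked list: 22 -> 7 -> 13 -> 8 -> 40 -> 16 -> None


Step 1: curr=22, set curr.next=prev(None) | reversed so far: 22
Step 2: curr=7, set curr.next=prev(22) | reversed so far: 7 -> 22
Step 3: curr=13, set curr.next=prev(7) | reversed so far: 13 -> 7 -> 22
Step 4: curr=8, set curr.next=prev(13) | reversed so far: 8 -> 13 -> 7 -> 22
Step 5: curr=40, set curr.next=prev(8) | reversed so far: 40 -> 8 -> 13 -> 7 -> 22
Step 6: curr=16, set curr.next=prev(40) | reversed so far: 16 -> 40 -> 8 -> 13 -> 7 -> 22

16 -> 40 -> 8 -> 13 -> 7 -> 22 -> None


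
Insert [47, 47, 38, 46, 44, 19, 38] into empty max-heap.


Insert 47: [47]
Insert 47: [47, 47]
Insert 38: [47, 47, 38]
Insert 46: [47, 47, 38, 46]
Insert 44: [47, 47, 38, 46, 44]
Insert 19: [47, 47, 38, 46, 44, 19]
Insert 38: [47, 47, 38, 46, 44, 19, 38]

Final heap: [47, 47, 38, 46, 44, 19, 38]
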